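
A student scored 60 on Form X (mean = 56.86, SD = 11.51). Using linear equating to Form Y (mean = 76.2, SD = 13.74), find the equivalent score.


slope = SD_Y / SD_X = 13.74 / 11.51 ~ 1.1937
intercept = mean_Y - slope * mean_X = 76.2 - (13.74 / 11.51) * 56.86 ~ 8.3237
Y = slope * X + intercept. To avoid rounding drift from the rounded slope/intercept, evaluate the equivalent form Y = mean_Y + SD_Y * (X - mean_X) / SD_X at full precision:
Y = 76.2 + 13.74 * (60 - 56.86) / 11.51
Y = 76.2 + 13.74 * 3.14 / 11.51
Y = 76.2 + 43.1436 / 11.51
Y = 76.2 + 3.7484
Y = 79.9484

79.9484


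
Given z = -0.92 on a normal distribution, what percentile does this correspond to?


CDF(z) = 0.5 * (1 + erf(z/sqrt(2)))
erf(-0.6505) = -0.6424
CDF = 0.1788
Percentile rank = 0.1788 * 100 = 17.88

17.88


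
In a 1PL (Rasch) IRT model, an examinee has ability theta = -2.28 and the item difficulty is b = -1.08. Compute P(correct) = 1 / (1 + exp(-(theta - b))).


theta - b = -2.28 - -1.08 = -1.2
exp(-(theta - b)) = exp(1.2) = 3.3201
P = 1 / (1 + 3.3201)
P = 0.2315

0.2315


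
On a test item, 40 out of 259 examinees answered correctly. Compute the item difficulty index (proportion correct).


Item difficulty p = number correct / total examinees
p = 40 / 259
p = 0.1544

0.1544


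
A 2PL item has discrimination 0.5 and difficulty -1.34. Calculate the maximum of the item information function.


For 2PL, max info at theta = b = -1.34
I_max = a^2 / 4 = 0.5^2 / 4
= 0.25 / 4
I_max = 0.0625

0.0625


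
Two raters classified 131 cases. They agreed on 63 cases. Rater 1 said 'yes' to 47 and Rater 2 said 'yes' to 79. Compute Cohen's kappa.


P_o = 63/131 = 0.480916
P_e = (47*79 + 84*52) / 17161 = 0.470893
kappa = (P_o - P_e) / (1 - P_e)
kappa = (0.480916 - 0.470893) / (1 - 0.470893)
kappa = 0.0189

0.0189


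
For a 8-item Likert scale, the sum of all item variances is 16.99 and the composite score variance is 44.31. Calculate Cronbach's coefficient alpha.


alpha = (k/(k-1)) * (1 - sum(si^2)/s_total^2)
= (8/7) * (1 - 16.99/44.31)
alpha = 0.7046

0.7046


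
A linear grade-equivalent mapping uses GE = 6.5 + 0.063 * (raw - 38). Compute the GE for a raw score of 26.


raw - median = 26 - 38 = -12
slope * diff = 0.063 * -12 = -0.756
GE = 6.5 + -0.756
GE = 5.744

5.744


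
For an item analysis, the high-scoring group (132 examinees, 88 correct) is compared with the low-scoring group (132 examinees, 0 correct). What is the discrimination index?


p_upper = 88/132 = 0.6667
p_lower = 0/132 = 0.0
D = 0.6667 - 0.0 = 0.6667

0.6667


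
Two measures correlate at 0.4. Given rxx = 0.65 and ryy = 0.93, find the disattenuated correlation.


r_corrected = rxy / sqrt(rxx * ryy)
= 0.4 / sqrt(0.65 * 0.93)
= 0.4 / sqrt(0.6045)
= 0.4 / 0.777496
r_corrected = 0.5145

0.5145


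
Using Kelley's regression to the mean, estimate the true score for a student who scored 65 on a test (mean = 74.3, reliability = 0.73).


T_est = rxx * X + (1 - rxx) * mean
T_est = 0.73 * 65 + 0.27 * 74.3
T_est = 47.45 + 20.061
T_est = 67.511

67.511


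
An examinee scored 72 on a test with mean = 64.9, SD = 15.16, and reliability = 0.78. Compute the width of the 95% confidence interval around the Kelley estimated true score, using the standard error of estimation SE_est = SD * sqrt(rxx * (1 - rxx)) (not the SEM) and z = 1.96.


True score estimate = 0.78*72 + 0.22*64.9 = 70.438
SE_est = SD * sqrt(rxx * (1 - rxx)) = 15.16 * sqrt(0.78 * 0.22) = 15.16 * sqrt(0.1716) = 6.279974
CI = T_est +/- z * SE_est, so width = 2 * z * SE_est = 2 * 1.96 * 6.279974
Width = 24.6175

24.6175


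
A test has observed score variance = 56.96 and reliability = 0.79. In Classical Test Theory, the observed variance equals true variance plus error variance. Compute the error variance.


var_true = rxx * var_obs = 0.79 * 56.96 = 44.9984
var_error = var_obs - var_true
var_error = 56.96 - 44.9984
var_error = 11.9616

11.9616


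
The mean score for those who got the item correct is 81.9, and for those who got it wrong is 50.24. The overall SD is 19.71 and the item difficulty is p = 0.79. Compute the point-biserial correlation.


q = 1 - p = 0.21
rpb = ((M1 - M0) / SD) * sqrt(p * q)
rpb = ((81.9 - 50.24) / 19.71) * sqrt(0.79 * 0.21)
rpb = 0.6543

0.6543


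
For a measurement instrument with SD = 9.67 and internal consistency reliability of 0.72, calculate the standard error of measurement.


SEM = SD * sqrt(1 - rxx)
SEM = 9.67 * sqrt(1 - 0.72)
SEM = 9.67 * sqrt(0.28) = 9.67 * 0.52915
SEM = 5.1169

5.1169


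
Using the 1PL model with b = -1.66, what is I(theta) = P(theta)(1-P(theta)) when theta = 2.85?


P = 1/(1+exp(-(2.85--1.66))) = 0.9891
I = P*(1-P) = 0.9891 * 0.0109
I = 0.0108

0.0108


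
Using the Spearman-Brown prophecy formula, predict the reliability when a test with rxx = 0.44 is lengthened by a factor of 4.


r_new = (n * rxx) / (1 + (n-1) * rxx)
r_new = (4 * 0.44) / (1 + 3 * 0.44)
r_new = 1.76 / 2.32
r_new = 0.7586

0.7586


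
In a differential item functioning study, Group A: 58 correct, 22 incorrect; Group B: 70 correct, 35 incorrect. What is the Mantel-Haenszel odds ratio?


Odds_A = 58/22 = 2.6364
Odds_B = 70/35 = 2.0
OR = Odds_A / Odds_B = 2.6364 / 2.0
Exactly, OR = (58 * 35) / (22 * 70) = 2030 / 1540
OR = 1.3182

1.3182


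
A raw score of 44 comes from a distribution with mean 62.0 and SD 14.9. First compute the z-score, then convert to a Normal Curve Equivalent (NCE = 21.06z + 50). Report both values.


z = (X - mean) / SD = (44 - 62.0) / 14.9
z = -18.0 / 14.9
z = -1.2081
NCE = NCE = 21.06z + 50
Carry z at full precision (z = -18.0 / 14.9) into the conversion:
NCE = 21.06 * (-18.0 / 14.9) + 50 = -379.08 / 14.9 + 50
NCE = -25.4416 + 50
NCE = 24.5584

24.5584


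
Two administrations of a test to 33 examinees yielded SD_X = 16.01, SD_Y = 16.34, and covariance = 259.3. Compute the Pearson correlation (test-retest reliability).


r = cov(X,Y) / (SD_X * SD_Y)
r = 259.3 / (16.01 * 16.34)
r = 259.3 / 261.6034
r = 0.9912

0.9912


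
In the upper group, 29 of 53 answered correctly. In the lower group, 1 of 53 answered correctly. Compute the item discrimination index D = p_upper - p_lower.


p_upper = 29/53 = 0.5472
p_lower = 1/53 = 0.0189
D = 0.5472 - 0.0189 = 0.5283

0.5283


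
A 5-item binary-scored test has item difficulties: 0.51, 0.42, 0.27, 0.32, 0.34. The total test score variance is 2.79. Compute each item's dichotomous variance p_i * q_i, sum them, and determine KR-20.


For each item, compute p_i * q_i:
  Item 1: 0.51 * 0.49 = 0.2499
  Item 2: 0.42 * 0.58 = 0.2436
  Item 3: 0.27 * 0.73 = 0.1971
  Item 4: 0.32 * 0.68 = 0.2176
  Item 5: 0.34 * 0.66 = 0.2244
Sum(p_i * q_i) = 0.2499 + 0.2436 + 0.1971 + 0.2176 + 0.2244 = 1.1326
KR-20 = (k/(k-1)) * (1 - Sum(p_i*q_i) / Var_total)
= (5/4) * (1 - 1.1326/2.79)
= 1.25 * 0.5941
KR-20 = 0.7426

0.7426


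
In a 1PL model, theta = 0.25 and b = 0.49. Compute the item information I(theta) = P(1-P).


P = 1/(1+exp(-(0.25-0.49))) = 0.4403
I = P*(1-P) = 0.4403 * 0.5597
I = 0.2464

0.2464


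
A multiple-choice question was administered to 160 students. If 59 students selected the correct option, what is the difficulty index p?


Item difficulty p = number correct / total examinees
p = 59 / 160
p = 0.3688

0.3688


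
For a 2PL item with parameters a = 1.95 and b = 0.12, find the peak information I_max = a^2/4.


For 2PL, max info at theta = b = 0.12
I_max = a^2 / 4 = 1.95^2 / 4
= 3.8025 / 4
I_max = 0.9506

0.9506


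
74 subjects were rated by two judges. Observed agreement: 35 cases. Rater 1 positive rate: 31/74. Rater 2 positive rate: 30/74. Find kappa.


P_o = 35/74 = 0.472973
P_e = (31*30 + 43*44) / 5476 = 0.51534
kappa = (P_o - P_e) / (1 - P_e)
kappa = (0.472973 - 0.51534) / (1 - 0.51534)
kappa = -0.0874

-0.0874


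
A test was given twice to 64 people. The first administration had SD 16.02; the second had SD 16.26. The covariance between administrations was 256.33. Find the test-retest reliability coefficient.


r = cov(X,Y) / (SD_X * SD_Y)
r = 256.33 / (16.02 * 16.26)
r = 256.33 / 260.4852
r = 0.984

0.984


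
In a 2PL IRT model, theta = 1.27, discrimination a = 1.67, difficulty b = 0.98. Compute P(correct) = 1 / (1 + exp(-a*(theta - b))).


a*(theta - b) = 1.67 * (1.27 - 0.98) = 0.4843
exp(-0.4843) = 0.6161
P = 1 / (1 + 0.6161)
P = 0.6188

0.6188


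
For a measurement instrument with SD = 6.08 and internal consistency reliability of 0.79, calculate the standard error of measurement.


SEM = SD * sqrt(1 - rxx)
SEM = 6.08 * sqrt(1 - 0.79)
SEM = 6.08 * sqrt(0.21) = 6.08 * 0.458258
SEM = 2.7862

2.7862


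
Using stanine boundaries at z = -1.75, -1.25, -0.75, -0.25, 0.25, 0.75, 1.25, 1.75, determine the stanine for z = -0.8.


Stanine boundaries: [-1.75, -1.25, -0.75, -0.25, 0.25, 0.75, 1.25, 1.75]
z = -0.8
Check each boundary:
  z >= -1.75 -> could be stanine 2
  z >= -1.25 -> could be stanine 3
  z < -0.75
  z < -0.25
  z < 0.25
  z < 0.75
  z < 1.25
  z < 1.75
Highest qualifying boundary gives stanine = 3

3


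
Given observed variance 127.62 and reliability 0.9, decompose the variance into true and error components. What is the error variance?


var_true = rxx * var_obs = 0.9 * 127.62 = 114.858
var_error = var_obs - var_true
var_error = 127.62 - 114.858
var_error = 12.762

12.762


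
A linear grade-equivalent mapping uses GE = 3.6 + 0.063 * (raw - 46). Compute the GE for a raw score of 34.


raw - median = 34 - 46 = -12
slope * diff = 0.063 * -12 = -0.756
GE = 3.6 + -0.756
GE = 2.844

2.844


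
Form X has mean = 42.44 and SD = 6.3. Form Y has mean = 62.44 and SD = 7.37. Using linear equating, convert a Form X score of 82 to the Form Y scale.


slope = SD_Y / SD_X = 7.37 / 6.3 ~ 1.1698
intercept = mean_Y - slope * mean_X = 62.44 - (7.37 / 6.3) * 42.44 ~ 12.7919
Y = slope * X + intercept. To avoid rounding drift from the rounded slope/intercept, evaluate the equivalent form Y = mean_Y + SD_Y * (X - mean_X) / SD_X at full precision:
Y = 62.44 + 7.37 * (82 - 42.44) / 6.3
Y = 62.44 + 7.37 * 39.56 / 6.3
Y = 62.44 + 291.5572 / 6.3
Y = 62.44 + 46.2789
Y = 108.7189

108.7189


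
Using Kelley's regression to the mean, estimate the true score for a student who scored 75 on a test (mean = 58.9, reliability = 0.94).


T_est = rxx * X + (1 - rxx) * mean
T_est = 0.94 * 75 + 0.06 * 58.9
T_est = 70.5 + 3.534
T_est = 74.034

74.034


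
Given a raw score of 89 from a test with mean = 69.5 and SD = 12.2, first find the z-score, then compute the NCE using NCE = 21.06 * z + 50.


z = (X - mean) / SD = (89 - 69.5) / 12.2
z = 19.5 / 12.2
z = 1.5984
NCE = NCE = 21.06z + 50
Carry z at full precision (z = 19.5 / 12.2) into the conversion:
NCE = 21.06 * (19.5 / 12.2) + 50 = 410.67 / 12.2 + 50
NCE = 33.6615 + 50
NCE = 83.6615

83.6615


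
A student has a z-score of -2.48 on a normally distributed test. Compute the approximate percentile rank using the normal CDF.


CDF(z) = 0.5 * (1 + erf(z/sqrt(2)))
erf(-1.7536) = -0.9869
CDF = 0.0066
Percentile rank = 0.0066 * 100 = 0.66

0.66


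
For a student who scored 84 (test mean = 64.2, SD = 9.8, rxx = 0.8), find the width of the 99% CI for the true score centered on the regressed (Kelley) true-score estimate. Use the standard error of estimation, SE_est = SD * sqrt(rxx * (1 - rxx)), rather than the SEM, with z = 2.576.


True score estimate = 0.8*84 + 0.2*64.2 = 80.04
SE_est = SD * sqrt(rxx * (1 - rxx)) = 9.8 * sqrt(0.8 * 0.2) = 9.8 * sqrt(0.16) = 3.92
CI = T_est +/- z * SE_est, so width = 2 * z * SE_est = 2 * 2.576 * 3.92
Width = 20.1958

20.1958


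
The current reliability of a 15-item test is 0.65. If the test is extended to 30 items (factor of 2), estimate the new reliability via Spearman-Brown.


r_new = (n * rxx) / (1 + (n-1) * rxx)
r_new = (2 * 0.65) / (1 + 1 * 0.65)
r_new = 1.3 / 1.65
r_new = 0.7879

0.7879


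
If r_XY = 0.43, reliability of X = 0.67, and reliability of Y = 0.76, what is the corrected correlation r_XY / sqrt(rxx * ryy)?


r_corrected = rxy / sqrt(rxx * ryy)
= 0.43 / sqrt(0.67 * 0.76)
= 0.43 / sqrt(0.5092)
= 0.43 / 0.713583
r_corrected = 0.6026

0.6026


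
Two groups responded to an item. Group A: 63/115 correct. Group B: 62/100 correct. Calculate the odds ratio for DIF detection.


Odds_A = 63/52 = 1.2115
Odds_B = 62/38 = 1.6316
OR = Odds_A / Odds_B = 1.2115 / 1.6316
Exactly, OR = (63 * 38) / (52 * 62) = 2394 / 3224
OR = 0.7426

0.7426


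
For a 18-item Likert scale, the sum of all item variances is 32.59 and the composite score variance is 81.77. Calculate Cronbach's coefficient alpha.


alpha = (k/(k-1)) * (1 - sum(si^2)/s_total^2)
= (18/17) * (1 - 32.59/81.77)
alpha = 0.6368

0.6368


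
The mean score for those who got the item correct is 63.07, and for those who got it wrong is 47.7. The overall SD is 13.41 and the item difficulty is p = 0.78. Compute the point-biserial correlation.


q = 1 - p = 0.22
rpb = ((M1 - M0) / SD) * sqrt(p * q)
rpb = ((63.07 - 47.7) / 13.41) * sqrt(0.78 * 0.22)
rpb = 0.4748

0.4748


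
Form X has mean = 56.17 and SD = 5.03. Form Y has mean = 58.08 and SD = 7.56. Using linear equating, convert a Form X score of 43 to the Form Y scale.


slope = SD_Y / SD_X = 7.56 / 5.03 ~ 1.503
intercept = mean_Y - slope * mean_X = 58.08 - (7.56 / 5.03) * 56.17 ~ -26.3425
Y = slope * X + intercept. To avoid rounding drift from the rounded slope/intercept, evaluate the equivalent form Y = mean_Y + SD_Y * (X - mean_X) / SD_X at full precision:
Y = 58.08 + 7.56 * (43 - 56.17) / 5.03
Y = 58.08 - 7.56 * 13.17 / 5.03
Y = 58.08 - 99.5652 / 5.03
Y = 58.08 - 19.7943
Y = 38.2857

38.2857


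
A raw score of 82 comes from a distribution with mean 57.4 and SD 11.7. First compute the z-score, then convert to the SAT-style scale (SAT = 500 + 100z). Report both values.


z = (X - mean) / SD = (82 - 57.4) / 11.7
z = 24.6 / 11.7
z = 2.1026
SAT-scale = SAT = 500 + 100z
Carry z at full precision (z = 24.6 / 11.7) into the conversion:
SAT-scale = 500 + 100 * (24.6 / 11.7) = 500 + 2460 / 11.7
SAT-scale = 500 + 210.2564
SAT-scale = 710.2564

710.2564


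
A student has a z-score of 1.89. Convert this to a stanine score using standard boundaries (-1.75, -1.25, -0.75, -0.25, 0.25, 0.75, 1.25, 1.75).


Stanine boundaries: [-1.75, -1.25, -0.75, -0.25, 0.25, 0.75, 1.25, 1.75]
z = 1.89
Check each boundary:
  z >= -1.75 -> could be stanine 2
  z >= -1.25 -> could be stanine 3
  z >= -0.75 -> could be stanine 4
  z >= -0.25 -> could be stanine 5
  z >= 0.25 -> could be stanine 6
  z >= 0.75 -> could be stanine 7
  z >= 1.25 -> could be stanine 8
  z >= 1.75 -> could be stanine 9
Highest qualifying boundary gives stanine = 9

9


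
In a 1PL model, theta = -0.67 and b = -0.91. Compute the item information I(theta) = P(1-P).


P = 1/(1+exp(-(-0.67--0.91))) = 0.5597
I = P*(1-P) = 0.5597 * 0.4403
I = 0.2464

0.2464


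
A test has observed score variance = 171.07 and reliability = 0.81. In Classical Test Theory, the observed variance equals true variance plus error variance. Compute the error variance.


var_true = rxx * var_obs = 0.81 * 171.07 = 138.5667
var_error = var_obs - var_true
var_error = 171.07 - 138.5667
var_error = 32.5033

32.5033


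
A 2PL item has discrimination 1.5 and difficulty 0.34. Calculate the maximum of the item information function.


For 2PL, max info at theta = b = 0.34
I_max = a^2 / 4 = 1.5^2 / 4
= 2.25 / 4
I_max = 0.5625

0.5625


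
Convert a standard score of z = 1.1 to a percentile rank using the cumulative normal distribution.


CDF(z) = 0.5 * (1 + erf(z/sqrt(2)))
erf(0.7778) = 0.7287
CDF = 0.8643
Percentile rank = 0.8643 * 100 = 86.43

86.43


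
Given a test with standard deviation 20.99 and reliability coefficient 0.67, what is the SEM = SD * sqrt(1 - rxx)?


SEM = SD * sqrt(1 - rxx)
SEM = 20.99 * sqrt(1 - 0.67)
SEM = 20.99 * sqrt(0.33) = 20.99 * 0.574456
SEM = 12.0578

12.0578


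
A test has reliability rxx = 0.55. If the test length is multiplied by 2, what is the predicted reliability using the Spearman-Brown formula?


r_new = (n * rxx) / (1 + (n-1) * rxx)
r_new = (2 * 0.55) / (1 + 1 * 0.55)
r_new = 1.1 / 1.55
r_new = 0.7097

0.7097


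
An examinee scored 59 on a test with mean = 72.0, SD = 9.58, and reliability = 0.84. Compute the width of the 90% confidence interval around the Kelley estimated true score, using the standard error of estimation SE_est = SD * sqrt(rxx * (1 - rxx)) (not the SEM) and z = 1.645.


True score estimate = 0.84*59 + 0.16*72.0 = 61.08
SE_est = SD * sqrt(rxx * (1 - rxx)) = 9.58 * sqrt(0.84 * 0.16) = 9.58 * sqrt(0.1344) = 3.512086
CI = T_est +/- z * SE_est, so width = 2 * z * SE_est = 2 * 1.645 * 3.512086
Width = 11.5548

11.5548


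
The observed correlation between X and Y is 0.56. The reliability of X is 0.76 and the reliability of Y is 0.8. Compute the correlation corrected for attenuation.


r_corrected = rxy / sqrt(rxx * ryy)
= 0.56 / sqrt(0.76 * 0.8)
= 0.56 / sqrt(0.608)
= 0.56 / 0.779744
r_corrected = 0.7182

0.7182


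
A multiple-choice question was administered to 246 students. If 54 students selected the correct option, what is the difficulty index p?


Item difficulty p = number correct / total examinees
p = 54 / 246
p = 0.2195

0.2195


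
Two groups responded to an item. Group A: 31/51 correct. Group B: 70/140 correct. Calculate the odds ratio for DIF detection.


Odds_A = 31/20 = 1.55
Odds_B = 70/70 = 1.0
OR = Odds_A / Odds_B = 1.55 / 1.0
Exactly, OR = (31 * 70) / (20 * 70) = 2170 / 1400
OR = 1.55

1.55


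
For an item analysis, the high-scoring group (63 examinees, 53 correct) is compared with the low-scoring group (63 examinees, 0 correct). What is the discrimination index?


p_upper = 53/63 = 0.8413
p_lower = 0/63 = 0.0
D = 0.8413 - 0.0 = 0.8413

0.8413


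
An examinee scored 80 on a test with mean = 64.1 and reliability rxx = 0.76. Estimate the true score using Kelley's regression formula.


T_est = rxx * X + (1 - rxx) * mean
T_est = 0.76 * 80 + 0.24 * 64.1
T_est = 60.8 + 15.384
T_est = 76.184

76.184


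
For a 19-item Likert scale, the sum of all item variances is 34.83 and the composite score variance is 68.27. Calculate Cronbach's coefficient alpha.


alpha = (k/(k-1)) * (1 - sum(si^2)/s_total^2)
= (19/18) * (1 - 34.83/68.27)
alpha = 0.517

0.517


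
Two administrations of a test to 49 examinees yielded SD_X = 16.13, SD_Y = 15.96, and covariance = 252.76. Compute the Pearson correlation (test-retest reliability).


r = cov(X,Y) / (SD_X * SD_Y)
r = 252.76 / (16.13 * 15.96)
r = 252.76 / 257.4348
r = 0.9818

0.9818


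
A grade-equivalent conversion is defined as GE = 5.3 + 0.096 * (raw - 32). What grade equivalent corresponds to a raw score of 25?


raw - median = 25 - 32 = -7
slope * diff = 0.096 * -7 = -0.672
GE = 5.3 + -0.672
GE = 4.628

4.628


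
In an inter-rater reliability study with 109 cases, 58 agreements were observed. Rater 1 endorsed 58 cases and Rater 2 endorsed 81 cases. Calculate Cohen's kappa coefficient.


P_o = 58/109 = 0.53211
P_e = (58*81 + 51*28) / 11881 = 0.515613
kappa = (P_o - P_e) / (1 - P_e)
kappa = (0.53211 - 0.515613) / (1 - 0.515613)
kappa = 0.0341

0.0341


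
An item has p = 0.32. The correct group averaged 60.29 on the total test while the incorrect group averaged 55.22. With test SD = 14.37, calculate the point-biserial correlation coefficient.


q = 1 - p = 0.68
rpb = ((M1 - M0) / SD) * sqrt(p * q)
rpb = ((60.29 - 55.22) / 14.37) * sqrt(0.32 * 0.68)
rpb = 0.1646

0.1646


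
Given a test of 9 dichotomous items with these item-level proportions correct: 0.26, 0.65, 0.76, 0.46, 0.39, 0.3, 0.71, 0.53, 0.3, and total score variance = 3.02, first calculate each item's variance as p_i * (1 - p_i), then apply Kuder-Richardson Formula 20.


For each item, compute p_i * q_i:
  Item 1: 0.26 * 0.74 = 0.1924
  Item 2: 0.65 * 0.35 = 0.2275
  Item 3: 0.76 * 0.24 = 0.1824
  Item 4: 0.46 * 0.54 = 0.2484
  Item 5: 0.39 * 0.61 = 0.2379
  Item 6: 0.3 * 0.7 = 0.21
  Item 7: 0.71 * 0.29 = 0.2059
  Item 8: 0.53 * 0.47 = 0.2491
  Item 9: 0.3 * 0.7 = 0.21
Sum(p_i * q_i) = 0.1924 + 0.2275 + 0.1824 + 0.2484 + 0.2379 + 0.21 + 0.2059 + 0.2491 + 0.21 = 1.9636
KR-20 = (k/(k-1)) * (1 - Sum(p_i*q_i) / Var_total)
= (9/8) * (1 - 1.9636/3.02)
= 1.125 * 0.3498
KR-20 = 0.3935

0.3935


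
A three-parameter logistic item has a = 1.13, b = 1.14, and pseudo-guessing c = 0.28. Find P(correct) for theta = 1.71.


logit = 1.13*(1.71 - 1.14) = 0.6441
P* = 1/(1 + exp(-0.6441)) = 0.6557
P = 0.28 + (1 - 0.28) * 0.6557
P = 0.7521

0.7521


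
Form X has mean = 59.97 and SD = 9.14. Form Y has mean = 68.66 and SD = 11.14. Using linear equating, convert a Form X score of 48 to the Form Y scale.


slope = SD_Y / SD_X = 11.14 / 9.14 ~ 1.2188
intercept = mean_Y - slope * mean_X = 68.66 - (11.14 / 9.14) * 59.97 ~ -4.4325
Y = slope * X + intercept. To avoid rounding drift from the rounded slope/intercept, evaluate the equivalent form Y = mean_Y + SD_Y * (X - mean_X) / SD_X at full precision:
Y = 68.66 + 11.14 * (48 - 59.97) / 9.14
Y = 68.66 - 11.14 * 11.97 / 9.14
Y = 68.66 - 133.3458 / 9.14
Y = 68.66 - 14.5893
Y = 54.0707

54.0707


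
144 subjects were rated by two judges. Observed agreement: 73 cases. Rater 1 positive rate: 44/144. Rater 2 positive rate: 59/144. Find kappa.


P_o = 73/144 = 0.506944
P_e = (44*59 + 100*85) / 20736 = 0.535108
kappa = (P_o - P_e) / (1 - P_e)
kappa = (0.506944 - 0.535108) / (1 - 0.535108)
kappa = -0.0606

-0.0606


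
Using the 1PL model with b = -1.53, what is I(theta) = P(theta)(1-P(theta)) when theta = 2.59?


P = 1/(1+exp(-(2.59--1.53))) = 0.984
I = P*(1-P) = 0.984 * 0.016
I = 0.0157

0.0157


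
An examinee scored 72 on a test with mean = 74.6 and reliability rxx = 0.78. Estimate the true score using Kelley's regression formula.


T_est = rxx * X + (1 - rxx) * mean
T_est = 0.78 * 72 + 0.22 * 74.6
T_est = 56.16 + 16.412
T_est = 72.572

72.572


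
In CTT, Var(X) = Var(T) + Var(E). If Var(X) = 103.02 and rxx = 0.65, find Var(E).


var_true = rxx * var_obs = 0.65 * 103.02 = 66.963
var_error = var_obs - var_true
var_error = 103.02 - 66.963
var_error = 36.057

36.057


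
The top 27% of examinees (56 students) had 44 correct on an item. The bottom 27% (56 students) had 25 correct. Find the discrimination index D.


p_upper = 44/56 = 0.7857
p_lower = 25/56 = 0.4464
D = 0.7857 - 0.4464 = 0.3393

0.3393


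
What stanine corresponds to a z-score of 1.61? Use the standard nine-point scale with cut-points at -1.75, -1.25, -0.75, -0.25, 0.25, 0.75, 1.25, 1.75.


Stanine boundaries: [-1.75, -1.25, -0.75, -0.25, 0.25, 0.75, 1.25, 1.75]
z = 1.61
Check each boundary:
  z >= -1.75 -> could be stanine 2
  z >= -1.25 -> could be stanine 3
  z >= -0.75 -> could be stanine 4
  z >= -0.25 -> could be stanine 5
  z >= 0.25 -> could be stanine 6
  z >= 0.75 -> could be stanine 7
  z >= 1.25 -> could be stanine 8
  z < 1.75
Highest qualifying boundary gives stanine = 8

8


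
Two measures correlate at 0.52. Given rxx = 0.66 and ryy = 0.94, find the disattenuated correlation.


r_corrected = rxy / sqrt(rxx * ryy)
= 0.52 / sqrt(0.66 * 0.94)
= 0.52 / sqrt(0.6204)
= 0.52 / 0.787655
r_corrected = 0.6602

0.6602


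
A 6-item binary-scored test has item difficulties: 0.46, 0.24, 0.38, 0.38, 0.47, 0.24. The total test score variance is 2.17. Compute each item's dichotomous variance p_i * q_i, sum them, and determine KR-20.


For each item, compute p_i * q_i:
  Item 1: 0.46 * 0.54 = 0.2484
  Item 2: 0.24 * 0.76 = 0.1824
  Item 3: 0.38 * 0.62 = 0.2356
  Item 4: 0.38 * 0.62 = 0.2356
  Item 5: 0.47 * 0.53 = 0.2491
  Item 6: 0.24 * 0.76 = 0.1824
Sum(p_i * q_i) = 0.2484 + 0.1824 + 0.2356 + 0.2356 + 0.2491 + 0.1824 = 1.3335
KR-20 = (k/(k-1)) * (1 - Sum(p_i*q_i) / Var_total)
= (6/5) * (1 - 1.3335/2.17)
= 1.2 * 0.3855
KR-20 = 0.4626

0.4626


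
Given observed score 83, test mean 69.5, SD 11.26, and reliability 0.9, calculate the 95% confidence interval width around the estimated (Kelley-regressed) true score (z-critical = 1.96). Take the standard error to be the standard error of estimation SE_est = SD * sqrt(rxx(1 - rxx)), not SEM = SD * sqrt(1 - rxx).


True score estimate = 0.9*83 + 0.1*69.5 = 81.65
SE_est = SD * sqrt(rxx * (1 - rxx)) = 11.26 * sqrt(0.9 * 0.1) = 11.26 * sqrt(0.09) = 3.378
CI = T_est +/- z * SE_est, so width = 2 * z * SE_est = 2 * 1.96 * 3.378
Width = 13.2418

13.2418


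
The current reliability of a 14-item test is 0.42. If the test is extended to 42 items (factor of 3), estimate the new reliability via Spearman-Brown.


r_new = (n * rxx) / (1 + (n-1) * rxx)
r_new = (3 * 0.42) / (1 + 2 * 0.42)
r_new = 1.26 / 1.84
r_new = 0.6848

0.6848


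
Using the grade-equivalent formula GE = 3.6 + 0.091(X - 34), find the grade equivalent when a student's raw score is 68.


raw - median = 68 - 34 = 34
slope * diff = 0.091 * 34 = 3.094
GE = 3.6 + 3.094
GE = 6.694

6.694


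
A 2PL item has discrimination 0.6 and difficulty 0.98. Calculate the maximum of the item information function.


For 2PL, max info at theta = b = 0.98
I_max = a^2 / 4 = 0.6^2 / 4
= 0.36 / 4
I_max = 0.09

0.09


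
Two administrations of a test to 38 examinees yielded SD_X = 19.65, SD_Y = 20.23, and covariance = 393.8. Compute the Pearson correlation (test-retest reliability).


r = cov(X,Y) / (SD_X * SD_Y)
r = 393.8 / (19.65 * 20.23)
r = 393.8 / 397.5195
r = 0.9906

0.9906


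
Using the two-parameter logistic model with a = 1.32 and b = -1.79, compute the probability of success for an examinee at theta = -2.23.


a*(theta - b) = 1.32 * (-2.23 - -1.79) = -0.5808
exp(--0.5808) = 1.7875
P = 1 / (1 + 1.7875)
P = 0.3587

0.3587


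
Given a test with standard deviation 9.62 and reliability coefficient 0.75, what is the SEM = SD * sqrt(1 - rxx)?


SEM = SD * sqrt(1 - rxx)
SEM = 9.62 * sqrt(1 - 0.75)
SEM = 9.62 * sqrt(0.25) = 9.62 * 0.5
SEM = 4.81

4.81


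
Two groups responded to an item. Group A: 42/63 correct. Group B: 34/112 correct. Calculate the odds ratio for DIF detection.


Odds_A = 42/21 = 2.0
Odds_B = 34/78 = 0.4359
OR = Odds_A / Odds_B = 2.0 / 0.4359
Exactly, OR = (42 * 78) / (21 * 34) = 3276 / 714
OR = 4.5882

4.5882


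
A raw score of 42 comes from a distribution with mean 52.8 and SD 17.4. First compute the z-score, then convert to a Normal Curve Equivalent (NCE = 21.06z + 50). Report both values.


z = (X - mean) / SD = (42 - 52.8) / 17.4
z = -10.8 / 17.4
z = -0.6207
NCE = NCE = 21.06z + 50
Carry z at full precision (z = -10.8 / 17.4) into the conversion:
NCE = 21.06 * (-10.8 / 17.4) + 50 = -227.448 / 17.4 + 50
NCE = -13.0717 + 50
NCE = 36.9283

36.9283


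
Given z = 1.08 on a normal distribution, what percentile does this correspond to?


CDF(z) = 0.5 * (1 + erf(z/sqrt(2)))
erf(0.7637) = 0.7199
CDF = 0.8599
Percentile rank = 0.8599 * 100 = 85.99

85.99


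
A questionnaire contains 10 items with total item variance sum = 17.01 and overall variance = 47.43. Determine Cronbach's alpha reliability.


alpha = (k/(k-1)) * (1 - sum(si^2)/s_total^2)
= (10/9) * (1 - 17.01/47.43)
alpha = 0.7126

0.7126


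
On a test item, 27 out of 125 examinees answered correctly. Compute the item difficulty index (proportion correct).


Item difficulty p = number correct / total examinees
p = 27 / 125
p = 0.216

0.216


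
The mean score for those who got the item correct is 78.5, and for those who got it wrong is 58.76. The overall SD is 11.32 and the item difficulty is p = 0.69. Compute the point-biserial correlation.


q = 1 - p = 0.31
rpb = ((M1 - M0) / SD) * sqrt(p * q)
rpb = ((78.5 - 58.76) / 11.32) * sqrt(0.69 * 0.31)
rpb = 0.8065

0.8065


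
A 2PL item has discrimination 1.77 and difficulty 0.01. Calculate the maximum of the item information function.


For 2PL, max info at theta = b = 0.01
I_max = a^2 / 4 = 1.77^2 / 4
= 3.1329 / 4
I_max = 0.7832

0.7832


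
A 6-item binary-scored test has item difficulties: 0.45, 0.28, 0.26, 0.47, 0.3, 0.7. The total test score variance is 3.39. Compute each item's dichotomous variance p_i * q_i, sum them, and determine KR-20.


For each item, compute p_i * q_i:
  Item 1: 0.45 * 0.55 = 0.2475
  Item 2: 0.28 * 0.72 = 0.2016
  Item 3: 0.26 * 0.74 = 0.1924
  Item 4: 0.47 * 0.53 = 0.2491
  Item 5: 0.3 * 0.7 = 0.21
  Item 6: 0.7 * 0.3 = 0.21
Sum(p_i * q_i) = 0.2475 + 0.2016 + 0.1924 + 0.2491 + 0.21 + 0.21 = 1.3106
KR-20 = (k/(k-1)) * (1 - Sum(p_i*q_i) / Var_total)
= (6/5) * (1 - 1.3106/3.39)
= 1.2 * 0.6134
KR-20 = 0.7361

0.7361


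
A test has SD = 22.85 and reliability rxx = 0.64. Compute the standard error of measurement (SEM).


SEM = SD * sqrt(1 - rxx)
SEM = 22.85 * sqrt(1 - 0.64)
SEM = 22.85 * sqrt(0.36) = 22.85 * 0.6
SEM = 13.71

13.71


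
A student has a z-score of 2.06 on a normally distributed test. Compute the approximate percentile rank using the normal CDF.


CDF(z) = 0.5 * (1 + erf(z/sqrt(2)))
erf(1.4566) = 0.9606
CDF = 0.9803
Percentile rank = 0.9803 * 100 = 98.03

98.03


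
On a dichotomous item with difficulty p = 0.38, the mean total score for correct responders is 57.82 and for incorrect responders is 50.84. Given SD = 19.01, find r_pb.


q = 1 - p = 0.62
rpb = ((M1 - M0) / SD) * sqrt(p * q)
rpb = ((57.82 - 50.84) / 19.01) * sqrt(0.38 * 0.62)
rpb = 0.1782

0.1782


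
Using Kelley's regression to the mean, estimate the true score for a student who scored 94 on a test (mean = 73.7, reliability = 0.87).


T_est = rxx * X + (1 - rxx) * mean
T_est = 0.87 * 94 + 0.13 * 73.7
T_est = 81.78 + 9.581
T_est = 91.361

91.361


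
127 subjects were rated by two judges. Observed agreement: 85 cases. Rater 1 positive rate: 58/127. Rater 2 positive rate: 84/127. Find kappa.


P_o = 85/127 = 0.669291
P_e = (58*84 + 69*43) / 16129 = 0.486019
kappa = (P_o - P_e) / (1 - P_e)
kappa = (0.669291 - 0.486019) / (1 - 0.486019)
kappa = 0.3566

0.3566


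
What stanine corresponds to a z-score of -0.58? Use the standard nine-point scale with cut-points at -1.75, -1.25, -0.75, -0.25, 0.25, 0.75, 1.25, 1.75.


Stanine boundaries: [-1.75, -1.25, -0.75, -0.25, 0.25, 0.75, 1.25, 1.75]
z = -0.58
Check each boundary:
  z >= -1.75 -> could be stanine 2
  z >= -1.25 -> could be stanine 3
  z >= -0.75 -> could be stanine 4
  z < -0.25
  z < 0.25
  z < 0.75
  z < 1.25
  z < 1.75
Highest qualifying boundary gives stanine = 4

4


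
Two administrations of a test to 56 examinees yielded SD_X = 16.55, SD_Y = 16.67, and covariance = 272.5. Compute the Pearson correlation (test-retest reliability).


r = cov(X,Y) / (SD_X * SD_Y)
r = 272.5 / (16.55 * 16.67)
r = 272.5 / 275.8885
r = 0.9877

0.9877


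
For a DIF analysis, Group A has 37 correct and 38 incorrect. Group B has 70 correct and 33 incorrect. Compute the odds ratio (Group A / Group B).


Odds_A = 37/38 = 0.9737
Odds_B = 70/33 = 2.1212
OR = Odds_A / Odds_B = 0.9737 / 2.1212
Exactly, OR = (37 * 33) / (38 * 70) = 1221 / 2660
OR = 0.459

0.459


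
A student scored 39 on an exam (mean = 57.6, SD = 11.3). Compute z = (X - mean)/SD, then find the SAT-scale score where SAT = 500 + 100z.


z = (X - mean) / SD = (39 - 57.6) / 11.3
z = -18.6 / 11.3
z = -1.646
SAT-scale = SAT = 500 + 100z
Carry z at full precision (z = -18.6 / 11.3) into the conversion:
SAT-scale = 500 + 100 * (-18.6 / 11.3) = 500 + -1860 / 11.3
SAT-scale = 500 + -164.6018
SAT-scale = 335.3982

335.3982


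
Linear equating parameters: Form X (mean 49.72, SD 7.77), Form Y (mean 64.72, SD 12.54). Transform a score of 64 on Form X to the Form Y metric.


slope = SD_Y / SD_X = 12.54 / 7.77 ~ 1.6139
intercept = mean_Y - slope * mean_X = 64.72 - (12.54 / 7.77) * 49.72 ~ -15.5231
Y = slope * X + intercept. To avoid rounding drift from the rounded slope/intercept, evaluate the equivalent form Y = mean_Y + SD_Y * (X - mean_X) / SD_X at full precision:
Y = 64.72 + 12.54 * (64 - 49.72) / 7.77
Y = 64.72 + 12.54 * 14.28 / 7.77
Y = 64.72 + 179.0712 / 7.77
Y = 64.72 + 23.0465
Y = 87.7665

87.7665


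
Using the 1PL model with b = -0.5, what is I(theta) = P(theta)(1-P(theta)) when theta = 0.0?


P = 1/(1+exp(-(0.0--0.5))) = 0.6225
I = P*(1-P) = 0.6225 * 0.3775
I = 0.235

0.235


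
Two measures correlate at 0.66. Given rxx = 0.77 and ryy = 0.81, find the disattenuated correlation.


r_corrected = rxy / sqrt(rxx * ryy)
= 0.66 / sqrt(0.77 * 0.81)
= 0.66 / sqrt(0.6237)
= 0.66 / 0.789747
r_corrected = 0.8357

0.8357


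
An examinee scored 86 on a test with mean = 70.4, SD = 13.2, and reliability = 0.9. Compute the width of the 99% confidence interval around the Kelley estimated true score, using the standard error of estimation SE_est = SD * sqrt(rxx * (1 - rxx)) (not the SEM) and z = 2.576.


True score estimate = 0.9*86 + 0.1*70.4 = 84.44
SE_est = SD * sqrt(rxx * (1 - rxx)) = 13.2 * sqrt(0.9 * 0.1) = 13.2 * sqrt(0.09) = 3.96
CI = T_est +/- z * SE_est, so width = 2 * z * SE_est = 2 * 2.576 * 3.96
Width = 20.4019

20.4019


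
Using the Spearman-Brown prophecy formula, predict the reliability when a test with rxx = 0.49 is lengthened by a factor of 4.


r_new = (n * rxx) / (1 + (n-1) * rxx)
r_new = (4 * 0.49) / (1 + 3 * 0.49)
r_new = 1.96 / 2.47
r_new = 0.7935

0.7935


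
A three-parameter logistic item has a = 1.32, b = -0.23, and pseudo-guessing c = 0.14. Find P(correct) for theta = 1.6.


logit = 1.32*(1.6 - -0.23) = 2.4156
P* = 1/(1 + exp(-2.4156)) = 0.918
P = 0.14 + (1 - 0.14) * 0.918
P = 0.9295

0.9295


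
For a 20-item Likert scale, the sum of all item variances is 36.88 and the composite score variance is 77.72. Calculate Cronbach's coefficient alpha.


alpha = (k/(k-1)) * (1 - sum(si^2)/s_total^2)
= (20/19) * (1 - 36.88/77.72)
alpha = 0.5531

0.5531


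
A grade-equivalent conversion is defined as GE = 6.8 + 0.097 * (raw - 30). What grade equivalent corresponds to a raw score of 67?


raw - median = 67 - 30 = 37
slope * diff = 0.097 * 37 = 3.589
GE = 6.8 + 3.589
GE = 10.389

10.389


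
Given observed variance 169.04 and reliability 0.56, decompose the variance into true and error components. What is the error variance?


var_true = rxx * var_obs = 0.56 * 169.04 = 94.6624
var_error = var_obs - var_true
var_error = 169.04 - 94.6624
var_error = 74.3776

74.3776


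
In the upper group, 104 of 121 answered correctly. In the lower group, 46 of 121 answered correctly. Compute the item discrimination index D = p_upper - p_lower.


p_upper = 104/121 = 0.8595
p_lower = 46/121 = 0.3802
D = 0.8595 - 0.3802 = 0.4793

0.4793


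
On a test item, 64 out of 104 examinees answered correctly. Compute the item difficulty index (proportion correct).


Item difficulty p = number correct / total examinees
p = 64 / 104
p = 0.6154

0.6154


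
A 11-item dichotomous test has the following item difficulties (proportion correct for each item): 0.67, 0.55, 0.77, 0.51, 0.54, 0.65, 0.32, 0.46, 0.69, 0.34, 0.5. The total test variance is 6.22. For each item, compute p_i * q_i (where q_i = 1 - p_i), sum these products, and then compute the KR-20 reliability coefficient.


For each item, compute p_i * q_i:
  Item 1: 0.67 * 0.33 = 0.2211
  Item 2: 0.55 * 0.45 = 0.2475
  Item 3: 0.77 * 0.23 = 0.1771
  Item 4: 0.51 * 0.49 = 0.2499
  Item 5: 0.54 * 0.46 = 0.2484
  Item 6: 0.65 * 0.35 = 0.2275
  Item 7: 0.32 * 0.68 = 0.2176
  Item 8: 0.46 * 0.54 = 0.2484
  Item 9: 0.69 * 0.31 = 0.2139
  Item 10: 0.34 * 0.66 = 0.2244
  Item 11: 0.5 * 0.5 = 0.25
Sum(p_i * q_i) = 0.2211 + 0.2475 + 0.1771 + 0.2499 + 0.2484 + 0.2275 + 0.2176 + 0.2484 + 0.2139 + 0.2244 + 0.25 = 2.5258
KR-20 = (k/(k-1)) * (1 - Sum(p_i*q_i) / Var_total)
= (11/10) * (1 - 2.5258/6.22)
= 1.1 * 0.5939
KR-20 = 0.6533

0.6533


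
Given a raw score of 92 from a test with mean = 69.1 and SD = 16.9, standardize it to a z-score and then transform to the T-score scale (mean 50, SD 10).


z = (X - mean) / SD = (92 - 69.1) / 16.9
z = 22.9 / 16.9
z = 1.355
T-score = T = 50 + 10z
Carry z at full precision (z = 22.9 / 16.9) into the conversion:
T-score = 50 + 10 * (22.9 / 16.9) = 50 + 229 / 16.9
T-score = 50 + 13.5503
T-score = 63.5503

63.5503


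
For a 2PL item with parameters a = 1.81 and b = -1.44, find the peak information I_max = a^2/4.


For 2PL, max info at theta = b = -1.44
I_max = a^2 / 4 = 1.81^2 / 4
= 3.2761 / 4
I_max = 0.819

0.819


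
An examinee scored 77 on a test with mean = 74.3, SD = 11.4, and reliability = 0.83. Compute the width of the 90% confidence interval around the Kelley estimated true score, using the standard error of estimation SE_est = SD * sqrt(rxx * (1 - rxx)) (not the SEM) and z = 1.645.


True score estimate = 0.83*77 + 0.17*74.3 = 76.541
SE_est = SD * sqrt(rxx * (1 - rxx)) = 11.4 * sqrt(0.83 * 0.17) = 11.4 * sqrt(0.1411) = 4.282214
CI = T_est +/- z * SE_est, so width = 2 * z * SE_est = 2 * 1.645 * 4.282214
Width = 14.0885

14.0885


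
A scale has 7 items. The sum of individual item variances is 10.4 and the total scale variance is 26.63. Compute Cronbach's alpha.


alpha = (k/(k-1)) * (1 - sum(si^2)/s_total^2)
= (7/6) * (1 - 10.4/26.63)
alpha = 0.711

0.711


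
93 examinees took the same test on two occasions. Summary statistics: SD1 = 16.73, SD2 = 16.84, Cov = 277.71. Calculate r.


r = cov(X,Y) / (SD_X * SD_Y)
r = 277.71 / (16.73 * 16.84)
r = 277.71 / 281.7332
r = 0.9857

0.9857


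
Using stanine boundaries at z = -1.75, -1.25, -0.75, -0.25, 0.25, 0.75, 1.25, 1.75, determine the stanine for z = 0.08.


Stanine boundaries: [-1.75, -1.25, -0.75, -0.25, 0.25, 0.75, 1.25, 1.75]
z = 0.08
Check each boundary:
  z >= -1.75 -> could be stanine 2
  z >= -1.25 -> could be stanine 3
  z >= -0.75 -> could be stanine 4
  z >= -0.25 -> could be stanine 5
  z < 0.25
  z < 0.75
  z < 1.25
  z < 1.75
Highest qualifying boundary gives stanine = 5

5


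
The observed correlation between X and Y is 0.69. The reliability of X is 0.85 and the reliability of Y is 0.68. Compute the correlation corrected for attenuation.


r_corrected = rxy / sqrt(rxx * ryy)
= 0.69 / sqrt(0.85 * 0.68)
= 0.69 / sqrt(0.578)
= 0.69 / 0.760263
r_corrected = 0.9076

0.9076


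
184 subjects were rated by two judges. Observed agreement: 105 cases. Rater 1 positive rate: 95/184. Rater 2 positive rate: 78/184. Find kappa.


P_o = 105/184 = 0.570652
P_e = (95*78 + 89*106) / 33856 = 0.497519
kappa = (P_o - P_e) / (1 - P_e)
kappa = (0.570652 - 0.497519) / (1 - 0.497519)
kappa = 0.1455

0.1455


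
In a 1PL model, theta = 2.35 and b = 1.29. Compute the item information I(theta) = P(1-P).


P = 1/(1+exp(-(2.35-1.29))) = 0.7427
I = P*(1-P) = 0.7427 * 0.2573
I = 0.1911

0.1911


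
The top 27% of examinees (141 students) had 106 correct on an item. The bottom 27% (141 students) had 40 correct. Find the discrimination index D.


p_upper = 106/141 = 0.7518
p_lower = 40/141 = 0.2837
D = 0.7518 - 0.2837 = 0.4681

0.4681


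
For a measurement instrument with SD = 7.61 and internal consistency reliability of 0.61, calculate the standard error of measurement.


SEM = SD * sqrt(1 - rxx)
SEM = 7.61 * sqrt(1 - 0.61)
SEM = 7.61 * sqrt(0.39) = 7.61 * 0.6245
SEM = 4.7524

4.7524


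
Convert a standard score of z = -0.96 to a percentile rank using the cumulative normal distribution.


CDF(z) = 0.5 * (1 + erf(z/sqrt(2)))
erf(-0.6788) = -0.6629
CDF = 0.1685
Percentile rank = 0.1685 * 100 = 16.85

16.85


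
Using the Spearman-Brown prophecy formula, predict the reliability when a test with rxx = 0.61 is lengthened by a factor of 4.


r_new = (n * rxx) / (1 + (n-1) * rxx)
r_new = (4 * 0.61) / (1 + 3 * 0.61)
r_new = 2.44 / 2.83
r_new = 0.8622

0.8622


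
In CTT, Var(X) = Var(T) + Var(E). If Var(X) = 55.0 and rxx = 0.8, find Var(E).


var_true = rxx * var_obs = 0.8 * 55.0 = 44.0
var_error = var_obs - var_true
var_error = 55.0 - 44.0
var_error = 11.0

11.0


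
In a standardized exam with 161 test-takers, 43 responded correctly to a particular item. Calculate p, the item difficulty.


Item difficulty p = number correct / total examinees
p = 43 / 161
p = 0.2671

0.2671
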